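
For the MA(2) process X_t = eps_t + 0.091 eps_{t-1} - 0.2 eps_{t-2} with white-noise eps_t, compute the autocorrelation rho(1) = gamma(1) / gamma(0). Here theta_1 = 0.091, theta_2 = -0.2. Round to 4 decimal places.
\rho(1) = 0.0694

For an MA(q) process with theta_0 = 1, the autocovariance is
  gamma(k) = sigma^2 * sum_{i=0..q-k} theta_i * theta_{i+k},
and rho(k) = gamma(k) / gamma(0). Sigma^2 cancels.
  numerator   = (1)*(0.091) + (0.091)*(-0.2) = 0.0728.
  denominator = (1)^2 + (0.091)^2 + (-0.2)^2 = 1.048281.
  rho(1) = 0.0728 / 1.048281 = 0.0694.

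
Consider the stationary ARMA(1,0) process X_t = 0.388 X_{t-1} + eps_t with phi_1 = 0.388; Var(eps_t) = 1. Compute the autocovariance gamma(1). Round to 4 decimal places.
\gamma(1) = 0.4568

Multiply the model equation by X_{t-k} and take expectations. With theta_0 = psi_0 = 1 and psi_j the MA(infinity) weights, this gives
  gamma(k) - sum_i phi_i gamma(k-i) = c_k,
  c_k = sigma^2 * sum_{j=k..q} theta_j psi_{j-k}   (c_k = 0 for k > q),
using gamma(-m) = gamma(m).
Pure AR (q = 0): c_0 = sigma^2 = 1, c_k = 0 for k >= 1.
Equations for k = 0 and k = 1 (AR order 1):
  gamma(0) = phi_1 gamma(1) + c_0
  gamma(1) = phi_1 gamma(0) + c_1
Substituting the second into the first: gamma(0) (1 - phi_1^2) = c_0 + phi_1 c_1, so
  gamma(0) = c_0 / (1 - phi_1^2) = 1 / (1 - (0.388)^2) = 1 / 0.849456 = 1.177224.
  gamma(1) = phi_1 gamma(0) = (0.388)(1.177224) = 0.456763.
Therefore gamma(1) = 0.4568 (to 4 decimal places).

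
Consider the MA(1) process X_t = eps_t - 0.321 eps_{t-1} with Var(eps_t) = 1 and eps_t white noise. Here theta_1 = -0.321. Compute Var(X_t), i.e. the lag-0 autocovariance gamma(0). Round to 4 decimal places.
\gamma(0) = 1.1030

For an MA(q) process X_t = eps_t + sum_i theta_i eps_{t-i} with
Var(eps_t) = sigma^2, the variance is
  gamma(0) = sigma^2 * (1 + sum_i theta_i^2).
  sum_i theta_i^2 = (-0.321)^2 = 0.103041.
  gamma(0) = 1 * (1 + 0.103041) = 1 * 1.103041 = 1.103041, which rounds to 1.1030.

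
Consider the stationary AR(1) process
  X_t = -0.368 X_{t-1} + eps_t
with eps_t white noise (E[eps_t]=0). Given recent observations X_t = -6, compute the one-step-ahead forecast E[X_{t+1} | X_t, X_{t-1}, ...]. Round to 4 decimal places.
E[X_{t+1} \mid \mathcal F_t] = 2.2080

For an AR(p) model X_t = c + sum_i phi_i X_{t-i} + eps_t, the
one-step-ahead conditional mean is
  E[X_{t+1} | X_t, ...] = c + sum_i phi_i X_{t+1-i}.
Substitute known values:
  E[X_{t+1} | ...] = (-0.368) * (-6)
                   = 2.2080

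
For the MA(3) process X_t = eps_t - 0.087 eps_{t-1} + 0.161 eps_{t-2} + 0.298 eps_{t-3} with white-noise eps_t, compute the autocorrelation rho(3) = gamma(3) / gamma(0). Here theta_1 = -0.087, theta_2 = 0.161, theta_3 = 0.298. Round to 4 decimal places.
\rho(3) = 0.2655

For an MA(q) process with theta_0 = 1, the autocovariance is
  gamma(k) = sigma^2 * sum_{i=0..q-k} theta_i * theta_{i+k},
and rho(k) = gamma(k) / gamma(0). Sigma^2 cancels.
  numerator   = (1)*(0.298) = 0.298.
  denominator = (1)^2 + (-0.087)^2 + (0.161)^2 + (0.298)^2 = 1.122294.
  rho(3) = 0.298 / 1.122294 = 0.2655.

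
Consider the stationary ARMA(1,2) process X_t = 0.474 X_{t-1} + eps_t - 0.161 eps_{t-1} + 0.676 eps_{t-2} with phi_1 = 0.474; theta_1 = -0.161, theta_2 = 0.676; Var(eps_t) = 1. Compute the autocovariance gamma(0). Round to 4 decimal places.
\gamma(0) = 1.9745

Multiply the model equation by X_{t-k} and take expectations. With theta_0 = psi_0 = 1 and psi_j the MA(infinity) weights, this gives
  gamma(k) - sum_i phi_i gamma(k-i) = c_k,
  c_k = sigma^2 * sum_{j=k..q} theta_j psi_{j-k}   (c_k = 0 for k > q),
using gamma(-m) = gamma(m).
psi-weights needed (psi_j = theta_j + sum_i phi_i psi_{j-i}):
  psi_1 = theta_1 + phi_1 = -0.161 + (0.474) = 0.313
  psi_2 = theta_2 + phi_1 psi_1 = 0.676 + (0.474)(0.313) = 0.824362
Right-hand sides:
  c_0 = sigma^2 (1 + theta_1 psi_1 + theta_2 psi_2) = 1 * (1 + (-0.161)(0.313) + (0.676)(0.824362)) = 1 * 1.506876 = 1.506876
  c_1 = sigma^2 (theta_1 + theta_2 psi_1) = 1 * (-0.161 + (0.676)(0.313)) = 0.050588
  c_2 = sigma^2 theta_2 = 1 * (0.676) = 0.676
Equations for k = 0 and k = 1 (AR order 1):
  gamma(0) = phi_1 gamma(1) + c_0
  gamma(1) = phi_1 gamma(0) + c_1
Substituting the second into the first: gamma(0) (1 - phi_1^2) = c_0 + phi_1 c_1, so
  gamma(0) = (c_0 + phi_1 c_1) / (1 - phi_1^2) = (1.506876 + (0.474)(0.050588)) / (1 - (0.474)^2) = 1.530854 / 0.775324 = 1.974471.
Therefore gamma(0) = 1.9745 (to 4 decimal places).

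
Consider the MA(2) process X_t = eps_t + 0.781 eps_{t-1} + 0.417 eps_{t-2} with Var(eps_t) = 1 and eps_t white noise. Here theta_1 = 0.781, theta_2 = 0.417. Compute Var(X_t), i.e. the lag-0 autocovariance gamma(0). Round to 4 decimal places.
\gamma(0) = 1.7839

For an MA(q) process X_t = eps_t + sum_i theta_i eps_{t-i} with
Var(eps_t) = sigma^2, the variance is
  gamma(0) = sigma^2 * (1 + sum_i theta_i^2).
  sum_i theta_i^2 = (0.781)^2 + (0.417)^2 = 0.609961 + 0.173889 = 0.78385.
  gamma(0) = 1 * (1 + 0.78385) = 1 * 1.78385 = 1.78385, which rounds to 1.7839.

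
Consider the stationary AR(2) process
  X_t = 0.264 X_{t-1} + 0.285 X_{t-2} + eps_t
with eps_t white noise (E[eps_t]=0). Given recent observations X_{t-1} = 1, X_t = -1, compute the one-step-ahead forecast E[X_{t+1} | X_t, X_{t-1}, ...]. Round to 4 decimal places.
E[X_{t+1} \mid \mathcal F_t] = 0.0210

For an AR(p) model X_t = c + sum_i phi_i X_{t-i} + eps_t, the
one-step-ahead conditional mean is
  E[X_{t+1} | X_t, ...] = c + sum_i phi_i X_{t+1-i}.
Substitute known values:
  E[X_{t+1} | ...] = (0.264) * (-1) + (0.285) * (1)
                   = 0.0210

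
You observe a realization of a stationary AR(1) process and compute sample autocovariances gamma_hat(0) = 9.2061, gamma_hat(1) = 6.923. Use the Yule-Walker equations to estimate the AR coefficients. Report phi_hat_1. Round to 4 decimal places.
\hat\phi_{1} = 0.7520

The Yule-Walker equations for an AR(p) process read, in matrix form,
  Gamma_p phi = r_p,   with   (Gamma_p)_{ij} = gamma(|i - j|),
                       (r_p)_i = gamma(i),   i,j = 1..p.
Substitute the sample gammas (Toeplitz matrix and right-hand side of size 1):
  Gamma_p = [[9.2061]]
  r_p     = [6.923]
With p = 1 this is the single equation gamma(0) phi_1 = gamma(1):
  phi_hat_1 = gamma(1) / gamma(0) = 6.923 / 9.2061 = 0.7520.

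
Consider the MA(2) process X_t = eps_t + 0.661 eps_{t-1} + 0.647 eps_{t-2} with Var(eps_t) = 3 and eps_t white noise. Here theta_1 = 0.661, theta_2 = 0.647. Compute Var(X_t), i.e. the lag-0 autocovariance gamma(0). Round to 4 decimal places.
\gamma(0) = 5.5666

For an MA(q) process X_t = eps_t + sum_i theta_i eps_{t-i} with
Var(eps_t) = sigma^2, the variance is
  gamma(0) = sigma^2 * (1 + sum_i theta_i^2).
  sum_i theta_i^2 = (0.661)^2 + (0.647)^2 = 0.436921 + 0.418609 = 0.85553.
  gamma(0) = 3 * (1 + 0.85553) = 3 * 1.85553 = 5.56659, which rounds to 5.5666.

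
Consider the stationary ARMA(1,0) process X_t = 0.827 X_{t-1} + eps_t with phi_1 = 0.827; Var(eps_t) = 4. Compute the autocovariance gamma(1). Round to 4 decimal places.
\gamma(1) = 10.4660

Multiply the model equation by X_{t-k} and take expectations. With theta_0 = psi_0 = 1 and psi_j the MA(infinity) weights, this gives
  gamma(k) - sum_i phi_i gamma(k-i) = c_k,
  c_k = sigma^2 * sum_{j=k..q} theta_j psi_{j-k}   (c_k = 0 for k > q),
using gamma(-m) = gamma(m).
Pure AR (q = 0): c_0 = sigma^2 = 4, c_k = 0 for k >= 1.
Equations for k = 0 and k = 1 (AR order 1):
  gamma(0) = phi_1 gamma(1) + c_0
  gamma(1) = phi_1 gamma(0) + c_1
Substituting the second into the first: gamma(0) (1 - phi_1^2) = c_0 + phi_1 c_1, so
  gamma(0) = c_0 / (1 - phi_1^2) = 4 / (1 - (0.827)^2) = 4 / 0.316071 = 12.655384.
  gamma(1) = phi_1 gamma(0) = (0.827)(12.655384) = 10.466003.
Therefore gamma(1) = 10.4660 (to 4 decimal places).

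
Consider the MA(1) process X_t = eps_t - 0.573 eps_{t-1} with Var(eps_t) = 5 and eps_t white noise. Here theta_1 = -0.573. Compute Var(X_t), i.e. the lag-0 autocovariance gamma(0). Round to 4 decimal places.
\gamma(0) = 6.6416

For an MA(q) process X_t = eps_t + sum_i theta_i eps_{t-i} with
Var(eps_t) = sigma^2, the variance is
  gamma(0) = sigma^2 * (1 + sum_i theta_i^2).
  sum_i theta_i^2 = (-0.573)^2 = 0.328329.
  gamma(0) = 5 * (1 + 0.328329) = 5 * 1.328329 = 6.641645, which rounds to 6.6416.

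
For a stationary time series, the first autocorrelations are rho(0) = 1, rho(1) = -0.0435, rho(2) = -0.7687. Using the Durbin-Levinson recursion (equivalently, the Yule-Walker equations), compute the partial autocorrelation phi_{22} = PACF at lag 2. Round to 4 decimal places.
\phi_{22} = -0.7721

The PACF at lag k is phi_{kk}, the last component of the solution
to the Yule-Walker system G_k phi = r_k where
  (G_k)_{ij} = rho(|i - j|), (r_k)_i = rho(i), i,j = 1..k.
Equivalently, Durbin-Levinson gives phi_{kk} iteratively:
  phi_{11} = rho(1)
  phi_{kk} = [rho(k) - sum_{j=1..k-1} phi_{k-1,j} rho(k-j)]
            / [1 - sum_{j=1..k-1} phi_{k-1,j} rho(j)],
  phi_{k,j} = phi_{k-1,j} - phi_{kk} phi_{k-1,k-j},  j = 1..k-1.
Step k = 1:
  phi_11 = rho(1) = -0.0435.
Step k = 2:
  phi_22 = [rho(2) - phi_11 rho(1)] / [1 - phi_11 rho(1)] = [-0.7687 - (-0.0435)(-0.0435)] / [1 - (-0.0435)(-0.0435)]
         = -0.77059225 / 0.99810775 = -0.7721.
Therefore phi_{22} = -0.7721.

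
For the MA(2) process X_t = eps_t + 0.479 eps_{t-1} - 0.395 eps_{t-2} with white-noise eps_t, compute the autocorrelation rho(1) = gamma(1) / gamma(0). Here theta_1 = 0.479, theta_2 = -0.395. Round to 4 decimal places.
\rho(1) = 0.2092

For an MA(q) process with theta_0 = 1, the autocovariance is
  gamma(k) = sigma^2 * sum_{i=0..q-k} theta_i * theta_{i+k},
and rho(k) = gamma(k) / gamma(0). Sigma^2 cancels.
  numerator   = (1)*(0.479) + (0.479)*(-0.395) = 0.289795.
  denominator = (1)^2 + (0.479)^2 + (-0.395)^2 = 1.385466.
  rho(1) = 0.289795 / 1.385466 = 0.2092.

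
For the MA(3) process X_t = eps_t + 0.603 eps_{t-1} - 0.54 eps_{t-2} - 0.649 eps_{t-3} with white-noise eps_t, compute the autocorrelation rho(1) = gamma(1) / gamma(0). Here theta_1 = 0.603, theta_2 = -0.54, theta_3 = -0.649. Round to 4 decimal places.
\rho(1) = 0.3024

For an MA(q) process with theta_0 = 1, the autocovariance is
  gamma(k) = sigma^2 * sum_{i=0..q-k} theta_i * theta_{i+k},
and rho(k) = gamma(k) / gamma(0). Sigma^2 cancels.
  numerator   = (1)*(0.603) + (0.603)*(-0.54) + (-0.54)*(-0.649) = 0.62784.
  denominator = (1)^2 + (0.603)^2 + (-0.54)^2 + (-0.649)^2 = 2.07641.
  rho(1) = 0.62784 / 2.07641 = 0.3024.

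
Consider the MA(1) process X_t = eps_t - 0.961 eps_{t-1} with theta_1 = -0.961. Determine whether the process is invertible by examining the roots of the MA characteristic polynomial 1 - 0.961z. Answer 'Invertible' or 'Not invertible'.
\text{Invertible}

The MA(q) characteristic polynomial is P(z) = 1 - 0.961z.
Invertibility requires all roots to lie outside the unit circle, i.e. |z| > 1 for every root.
This is linear in z: 1 + (-0.961) z = 0  =>  z = -1/(-0.961) = 1.040583,  |z| = 1.040583.
Moduli of all roots: 1.0406.
All moduli strictly greater than 1? Yes.
Verdict: Invertible.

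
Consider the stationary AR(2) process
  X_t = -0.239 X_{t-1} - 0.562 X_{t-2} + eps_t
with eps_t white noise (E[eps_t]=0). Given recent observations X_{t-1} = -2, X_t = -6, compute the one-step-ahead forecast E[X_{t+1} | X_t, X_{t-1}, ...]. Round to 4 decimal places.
E[X_{t+1} \mid \mathcal F_t] = 2.5580

For an AR(p) model X_t = c + sum_i phi_i X_{t-i} + eps_t, the
one-step-ahead conditional mean is
  E[X_{t+1} | X_t, ...] = c + sum_i phi_i X_{t+1-i}.
Substitute known values:
  E[X_{t+1} | ...] = (-0.239) * (-6) + (-0.562) * (-2)
                   = 2.5580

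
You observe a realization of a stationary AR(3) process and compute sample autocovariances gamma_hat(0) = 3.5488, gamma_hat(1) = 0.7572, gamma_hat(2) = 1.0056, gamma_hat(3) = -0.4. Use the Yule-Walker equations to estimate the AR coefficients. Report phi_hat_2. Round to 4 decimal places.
\hat\phi_{2} = 0.2870

The Yule-Walker equations for an AR(p) process read, in matrix form,
  Gamma_p phi = r_p,   with   (Gamma_p)_{ij} = gamma(|i - j|),
                       (r_p)_i = gamma(i),   i,j = 1..p.
Substitute the sample gammas (Toeplitz matrix and right-hand side of size 3):
  Gamma_p = [[3.5488, 0.7572, 1.0056], [0.7572, 3.5488, 0.7572], [1.0056, 0.7572, 3.5488]]
  r_p     = [0.7572, 1.0056, -0.4]
Written out (R1..R3):
  (R1) 3.5488 phi_1 + 0.7572 phi_2 + 1.0056 phi_3 = 0.7572
  (R2) 0.7572 phi_1 + 3.5488 phi_2 + 0.7572 phi_3 = 1.0056
  (R3) 1.0056 phi_1 + 0.7572 phi_2 + 3.5488 phi_3 = -0.4
Gaussian elimination:
  R2 <- R2 - (0.7572/3.5488) R1 = R2 - (0.213368) R1:  3.387238 phi_2 + 0.542637 phi_3 = 0.844038
  R3 <- R3 - (1.0056/3.5488) R1 = R3 - (0.283363) R1:  0.542637 phi_2 + 3.26385 phi_3 = -0.614563
  R3 <- R3 - (0.542637/3.387238) R2 = R3 - (0.160201) R2:  3.176919 phi_3 = -0.749778
Back-substitution:
  phi_hat_3 = -0.749778 / 3.176919 = -0.236008
  phi_hat_2 = (0.844038 - (0.542637)(-0.236008)) / 3.387238 = 0.28699
  phi_hat_1 = (0.7572 - (0.7572)(0.28699) - (1.0056)(-0.236008)) / 3.5488 = 0.219009
So phi_hat = [0.2190, 0.2870, -0.2360].
Therefore phi_hat_2 = 0.2870.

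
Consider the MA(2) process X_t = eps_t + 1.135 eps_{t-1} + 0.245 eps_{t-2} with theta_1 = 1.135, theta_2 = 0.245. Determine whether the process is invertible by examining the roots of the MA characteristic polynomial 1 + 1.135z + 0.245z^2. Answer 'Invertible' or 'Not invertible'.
\text{Invertible}

The MA(q) characteristic polynomial is P(z) = 1 + 1.135z + 0.245z^2.
Invertibility requires all roots to lie outside the unit circle, i.e. |z| > 1 for every root.
Set 1 + (1.135) z + (0.245) z^2 = 0, i.e. a z^2 + b z + c = 0 with a = 0.245, b = 1.135, c = 1.
Discriminant D = b^2 - 4ac = (1.135)^2 - 4*(0.245)*1 = 1.288225 - (0.98) = 0.308225.
D >= 0, so the roots are real: z = (-b +/- sqrt(D)) / (2a) = (-1.135 +/- 0.55518) / (0.49).
  z_1 = (-1.135 + 0.55518) / (0.49) = -1.1833,   |z_1| = 1.1833.
  z_2 = (-1.135 - 0.55518) / (0.49) = -3.4493,   |z_2| = 3.4493.
Moduli of all roots: 1.1833, 3.4493.
All moduli strictly greater than 1? Yes.
Verdict: Invertible.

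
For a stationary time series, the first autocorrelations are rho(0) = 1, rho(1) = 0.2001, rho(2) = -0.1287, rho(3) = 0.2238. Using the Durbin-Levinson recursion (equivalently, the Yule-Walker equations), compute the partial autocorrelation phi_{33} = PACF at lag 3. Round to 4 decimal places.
\phi_{33} = 0.3109

The PACF at lag k is phi_{kk}, the last component of the solution
to the Yule-Walker system G_k phi = r_k where
  (G_k)_{ij} = rho(|i - j|), (r_k)_i = rho(i), i,j = 1..k.
Equivalently, Durbin-Levinson gives phi_{kk} iteratively:
  phi_{11} = rho(1)
  phi_{kk} = [rho(k) - sum_{j=1..k-1} phi_{k-1,j} rho(k-j)]
            / [1 - sum_{j=1..k-1} phi_{k-1,j} rho(j)],
  phi_{k,j} = phi_{k-1,j} - phi_{kk} phi_{k-1,k-j},  j = 1..k-1.
Step k = 1:
  phi_11 = rho(1) = 0.2001.
Step k = 2:
  phi_22 = [rho(2) - phi_11 rho(1)] / [1 - phi_11 rho(1)] = [-0.1287 - (0.2001)(0.2001)] / [1 - (0.2001)(0.2001)]
         = -0.16874001 / 0.95995999 = -0.175778.
  Update: phi_21 = phi_11 - phi_22 phi_11 = 0.2001 - (-0.175778)(0.2001) = 0.235273.
Step k = 3:
  phi_33 = [rho(3) - phi_21 rho(2) - phi_22 rho(1)] / [1 - phi_21 rho(1) - phi_22 rho(2)]
    numerator   = 0.2238 - (0.235273)(-0.1287) - (-0.175778)(0.2001) = 0.28925287
    denominator = 1 - (0.235273)(0.2001) - (-0.175778)(-0.1287) = 0.93029918
  phi_33 = 0.28925287 / 0.93029918 = 0.3109.
Therefore phi_{33} = 0.3109.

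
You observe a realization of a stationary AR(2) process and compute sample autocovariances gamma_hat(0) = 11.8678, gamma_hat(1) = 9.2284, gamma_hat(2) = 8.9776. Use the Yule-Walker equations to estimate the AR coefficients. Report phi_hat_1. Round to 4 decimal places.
\hat\phi_{1} = 0.4790

The Yule-Walker equations for an AR(p) process read, in matrix form,
  Gamma_p phi = r_p,   with   (Gamma_p)_{ij} = gamma(|i - j|),
                       (r_p)_i = gamma(i),   i,j = 1..p.
Substitute the sample gammas (Toeplitz matrix and right-hand side of size 2):
  Gamma_p = [[11.8678, 9.2284], [9.2284, 11.8678]]
  r_p     = [9.2284, 8.9776]
Written out:
  11.8678 phi_1 + 9.2284 phi_2 = 9.2284
  9.2284 phi_1 + 11.8678 phi_2 = 8.9776
Solve by Cramer's rule:
  det = gamma(0)^2 - gamma(1)^2 = (11.8678)^2 - (9.2284)^2 = 140.84467684 - 85.16336656 = 55.68131028
  phi_hat_1 = [gamma(1) gamma(0) - gamma(1) gamma(2)] / det = [(9.2284)(11.8678) - (9.2284)(8.9776)] / 55.68131028 = 26.67192168 / 55.68131028 = 0.479
  phi_hat_2 = [gamma(0) gamma(2) - gamma(1)^2] / det = [(11.8678)(8.9776) - (9.2284)^2] / 55.68131028 = 21.38099472 / 55.68131028 = 0.384
So phi_hat = [0.4790, 0.3840].
Therefore phi_hat_1 = 0.4790.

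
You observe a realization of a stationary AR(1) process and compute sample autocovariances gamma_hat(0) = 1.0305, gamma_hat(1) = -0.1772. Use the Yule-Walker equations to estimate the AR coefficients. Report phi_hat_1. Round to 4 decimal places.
\hat\phi_{1} = -0.1720

The Yule-Walker equations for an AR(p) process read, in matrix form,
  Gamma_p phi = r_p,   with   (Gamma_p)_{ij} = gamma(|i - j|),
                       (r_p)_i = gamma(i),   i,j = 1..p.
Substitute the sample gammas (Toeplitz matrix and right-hand side of size 1):
  Gamma_p = [[1.0305]]
  r_p     = [-0.1772]
With p = 1 this is the single equation gamma(0) phi_1 = gamma(1):
  phi_hat_1 = gamma(1) / gamma(0) = -0.1772 / 1.0305 = -0.1720.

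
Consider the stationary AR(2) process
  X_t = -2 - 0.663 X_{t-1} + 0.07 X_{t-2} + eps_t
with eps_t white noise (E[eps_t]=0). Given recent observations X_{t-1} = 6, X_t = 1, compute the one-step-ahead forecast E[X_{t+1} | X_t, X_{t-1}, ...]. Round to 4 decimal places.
E[X_{t+1} \mid \mathcal F_t] = -2.2430

For an AR(p) model X_t = c + sum_i phi_i X_{t-i} + eps_t, the
one-step-ahead conditional mean is
  E[X_{t+1} | X_t, ...] = c + sum_i phi_i X_{t+1-i}.
Substitute known values:
  E[X_{t+1} | ...] = -2 + (-0.663) * (1) + (0.07) * (6)
                   = -2.2430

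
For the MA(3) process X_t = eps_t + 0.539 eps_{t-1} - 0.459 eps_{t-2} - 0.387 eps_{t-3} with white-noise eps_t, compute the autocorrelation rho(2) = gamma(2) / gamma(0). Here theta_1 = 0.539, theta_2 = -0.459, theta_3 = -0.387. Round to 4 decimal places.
\rho(2) = -0.4044

For an MA(q) process with theta_0 = 1, the autocovariance is
  gamma(k) = sigma^2 * sum_{i=0..q-k} theta_i * theta_{i+k},
and rho(k) = gamma(k) / gamma(0). Sigma^2 cancels.
  numerator   = (1)*(-0.459) + (0.539)*(-0.387) = -0.667593.
  denominator = (1)^2 + (0.539)^2 + (-0.459)^2 + (-0.387)^2 = 1.650971.
  rho(2) = -0.667593 / 1.650971 = -0.4044.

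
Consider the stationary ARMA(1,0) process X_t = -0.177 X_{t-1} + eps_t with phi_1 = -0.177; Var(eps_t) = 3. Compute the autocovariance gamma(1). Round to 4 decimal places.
\gamma(1) = -0.5482

Multiply the model equation by X_{t-k} and take expectations. With theta_0 = psi_0 = 1 and psi_j the MA(infinity) weights, this gives
  gamma(k) - sum_i phi_i gamma(k-i) = c_k,
  c_k = sigma^2 * sum_{j=k..q} theta_j psi_{j-k}   (c_k = 0 for k > q),
using gamma(-m) = gamma(m).
Pure AR (q = 0): c_0 = sigma^2 = 3, c_k = 0 for k >= 1.
Equations for k = 0 and k = 1 (AR order 1):
  gamma(0) = phi_1 gamma(1) + c_0
  gamma(1) = phi_1 gamma(0) + c_1
Substituting the second into the first: gamma(0) (1 - phi_1^2) = c_0 + phi_1 c_1, so
  gamma(0) = c_0 / (1 - phi_1^2) = 3 / (1 - (-0.177)^2) = 3 / 0.968671 = 3.097027.
  gamma(1) = phi_1 gamma(0) = (-0.177)(3.097027) = -0.548174.
Therefore gamma(1) = -0.5482 (to 4 decimal places).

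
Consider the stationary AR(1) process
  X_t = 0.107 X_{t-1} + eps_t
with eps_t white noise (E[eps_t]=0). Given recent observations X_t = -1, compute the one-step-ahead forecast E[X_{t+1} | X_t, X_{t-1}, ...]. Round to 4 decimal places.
E[X_{t+1} \mid \mathcal F_t] = -0.1070

For an AR(p) model X_t = c + sum_i phi_i X_{t-i} + eps_t, the
one-step-ahead conditional mean is
  E[X_{t+1} | X_t, ...] = c + sum_i phi_i X_{t+1-i}.
Substitute known values:
  E[X_{t+1} | ...] = (0.107) * (-1)
                   = -0.1070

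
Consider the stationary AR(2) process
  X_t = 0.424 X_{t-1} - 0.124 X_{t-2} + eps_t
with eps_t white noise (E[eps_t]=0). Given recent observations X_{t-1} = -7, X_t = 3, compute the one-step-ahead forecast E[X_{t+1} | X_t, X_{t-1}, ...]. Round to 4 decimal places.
E[X_{t+1} \mid \mathcal F_t] = 2.1400

For an AR(p) model X_t = c + sum_i phi_i X_{t-i} + eps_t, the
one-step-ahead conditional mean is
  E[X_{t+1} | X_t, ...] = c + sum_i phi_i X_{t+1-i}.
Substitute known values:
  E[X_{t+1} | ...] = (0.424) * (3) + (-0.124) * (-7)
                   = 2.1400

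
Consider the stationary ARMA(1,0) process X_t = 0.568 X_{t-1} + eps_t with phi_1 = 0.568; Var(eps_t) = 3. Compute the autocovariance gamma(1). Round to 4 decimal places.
\gamma(1) = 2.5156

Multiply the model equation by X_{t-k} and take expectations. With theta_0 = psi_0 = 1 and psi_j the MA(infinity) weights, this gives
  gamma(k) - sum_i phi_i gamma(k-i) = c_k,
  c_k = sigma^2 * sum_{j=k..q} theta_j psi_{j-k}   (c_k = 0 for k > q),
using gamma(-m) = gamma(m).
Pure AR (q = 0): c_0 = sigma^2 = 3, c_k = 0 for k >= 1.
Equations for k = 0 and k = 1 (AR order 1):
  gamma(0) = phi_1 gamma(1) + c_0
  gamma(1) = phi_1 gamma(0) + c_1
Substituting the second into the first: gamma(0) (1 - phi_1^2) = c_0 + phi_1 c_1, so
  gamma(0) = c_0 / (1 - phi_1^2) = 3 / (1 - (0.568)^2) = 3 / 0.677376 = 4.428855.
  gamma(1) = phi_1 gamma(0) = (0.568)(4.428855) = 2.51559.
Therefore gamma(1) = 2.5156 (to 4 decimal places).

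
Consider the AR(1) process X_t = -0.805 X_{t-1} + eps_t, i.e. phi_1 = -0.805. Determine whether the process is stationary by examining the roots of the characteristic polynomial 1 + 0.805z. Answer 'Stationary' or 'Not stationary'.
\text{Stationary}

The AR(p) characteristic polynomial is P(z) = 1 + 0.805z.
Stationarity requires all roots to lie outside the unit circle, i.e. |z| > 1 for every root.
This is linear in z: 1 + (0.805) z = 0  =>  z = -1/(0.805) = -1.242236,  |z| = 1.242236.
Moduli of all roots: 1.2422.
All moduli strictly greater than 1? Yes.
Verdict: Stationary.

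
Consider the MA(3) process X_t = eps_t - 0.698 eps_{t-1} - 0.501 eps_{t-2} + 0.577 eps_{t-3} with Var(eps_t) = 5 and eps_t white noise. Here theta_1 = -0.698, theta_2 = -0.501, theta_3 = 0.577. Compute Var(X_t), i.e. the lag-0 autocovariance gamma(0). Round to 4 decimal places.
\gamma(0) = 10.3557

For an MA(q) process X_t = eps_t + sum_i theta_i eps_{t-i} with
Var(eps_t) = sigma^2, the variance is
  gamma(0) = sigma^2 * (1 + sum_i theta_i^2).
  sum_i theta_i^2 = (-0.698)^2 + (-0.501)^2 + (0.577)^2 = 0.487204 + 0.251001 + 0.332929 = 1.071134.
  gamma(0) = 5 * (1 + 1.071134) = 5 * 2.071134 = 10.35567, which rounds to 10.3557.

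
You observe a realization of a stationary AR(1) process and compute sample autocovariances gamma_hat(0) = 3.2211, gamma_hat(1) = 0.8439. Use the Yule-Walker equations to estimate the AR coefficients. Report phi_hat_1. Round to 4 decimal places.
\hat\phi_{1} = 0.2620

The Yule-Walker equations for an AR(p) process read, in matrix form,
  Gamma_p phi = r_p,   with   (Gamma_p)_{ij} = gamma(|i - j|),
                       (r_p)_i = gamma(i),   i,j = 1..p.
Substitute the sample gammas (Toeplitz matrix and right-hand side of size 1):
  Gamma_p = [[3.2211]]
  r_p     = [0.8439]
With p = 1 this is the single equation gamma(0) phi_1 = gamma(1):
  phi_hat_1 = gamma(1) / gamma(0) = 0.8439 / 3.2211 = 0.2620.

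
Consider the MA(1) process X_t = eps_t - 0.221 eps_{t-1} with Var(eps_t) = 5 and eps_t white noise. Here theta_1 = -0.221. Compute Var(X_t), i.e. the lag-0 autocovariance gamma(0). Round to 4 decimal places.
\gamma(0) = 5.2442

For an MA(q) process X_t = eps_t + sum_i theta_i eps_{t-i} with
Var(eps_t) = sigma^2, the variance is
  gamma(0) = sigma^2 * (1 + sum_i theta_i^2).
  sum_i theta_i^2 = (-0.221)^2 = 0.048841.
  gamma(0) = 5 * (1 + 0.048841) = 5 * 1.048841 = 5.244205, which rounds to 5.2442.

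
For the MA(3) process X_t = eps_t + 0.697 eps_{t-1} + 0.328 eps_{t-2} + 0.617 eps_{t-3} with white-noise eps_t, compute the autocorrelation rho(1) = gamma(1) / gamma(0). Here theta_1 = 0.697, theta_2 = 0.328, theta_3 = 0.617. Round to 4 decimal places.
\rho(1) = 0.5714

For an MA(q) process with theta_0 = 1, the autocovariance is
  gamma(k) = sigma^2 * sum_{i=0..q-k} theta_i * theta_{i+k},
and rho(k) = gamma(k) / gamma(0). Sigma^2 cancels.
  numerator   = (1)*(0.697) + (0.697)*(0.328) + (0.328)*(0.617) = 1.127992.
  denominator = (1)^2 + (0.697)^2 + (0.328)^2 + (0.617)^2 = 1.974082.
  rho(1) = 1.127992 / 1.974082 = 0.5714.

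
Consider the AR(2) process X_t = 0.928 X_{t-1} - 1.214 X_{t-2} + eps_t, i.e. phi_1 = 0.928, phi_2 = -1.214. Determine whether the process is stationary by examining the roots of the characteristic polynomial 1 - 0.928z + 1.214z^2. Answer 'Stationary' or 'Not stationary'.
\text{Not stationary}

The AR(p) characteristic polynomial is P(z) = 1 - 0.928z + 1.214z^2.
Stationarity requires all roots to lie outside the unit circle, i.e. |z| > 1 for every root.
Set 1 + (-0.928) z + (1.214) z^2 = 0, i.e. a z^2 + b z + c = 0 with a = 1.214, b = -0.928, c = 1.
Discriminant D = b^2 - 4ac = (-0.928)^2 - 4*(1.214)*1 = 0.861184 - (4.856) = -3.994816.
D < 0, so the roots are the complex-conjugate pair z = (-b +/- i sqrt(-D)) / (2a) = 0.3822 +/- 0.8232i.
For a conjugate pair |z|^2 = z * conj(z) = (product of roots) = c/a = 1/(1.214) = 0.823723, so |z| = sqrt(0.823723) = 0.9076 for both roots.
Moduli of all roots: 0.9076, 0.9076.
All moduli strictly greater than 1? No.
Verdict: Not stationary.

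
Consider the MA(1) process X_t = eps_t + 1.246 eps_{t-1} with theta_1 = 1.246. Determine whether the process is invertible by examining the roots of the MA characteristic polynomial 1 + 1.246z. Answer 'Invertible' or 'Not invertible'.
\text{Not invertible}

The MA(q) characteristic polynomial is P(z) = 1 + 1.246z.
Invertibility requires all roots to lie outside the unit circle, i.e. |z| > 1 for every root.
This is linear in z: 1 + (1.246) z = 0  =>  z = -1/(1.246) = -0.802568,  |z| = 0.802568.
Moduli of all roots: 0.8026.
All moduli strictly greater than 1? No.
Verdict: Not invertible.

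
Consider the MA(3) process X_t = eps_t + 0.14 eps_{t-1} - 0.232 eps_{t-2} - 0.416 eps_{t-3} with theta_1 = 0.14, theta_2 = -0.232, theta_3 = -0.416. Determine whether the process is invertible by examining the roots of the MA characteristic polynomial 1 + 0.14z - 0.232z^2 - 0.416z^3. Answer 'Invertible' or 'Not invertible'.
\text{Invertible}

The MA(q) characteristic polynomial is P(z) = 1 + 0.14z - 0.232z^2 - 0.416z^3.
Invertibility requires all roots to lie outside the unit circle, i.e. |z| > 1 for every root.
Degree 3: look for a simple real root z0 first, then factor out (1 - z/z0) and solve the remaining quadratic.
Testing z0 = 1.25: P(1.25) = 1 + (0.14)(1.25) + (-0.232)(1.25)^2 + (-0.416)(1.25)^3
  = 1 + (0.175) + (-0.3625) + (-0.8125) = 0.  So z_0 = 1.25 is a root, |z_0| = 1.25.
Divide out the factor (1 - 0.8 z) = (1 - z/z0) (since 1/z0 = 0.8):
  P(z) = (1 - 0.8 z)(1 + (0.94) z + (0.52) z^2)
  [check: z-coef 0.94 - (0.8) = 0.14; z^2-coef 0.52 - (0.8)(0.94) = -0.232; z^3-coef -(0.8)(0.52) = -0.416.]
Remaining roots from the quadratic factor 1 + (0.94) z + (0.52) z^2:
  Set 1 + (0.94) z + (0.52) z^2 = 0, i.e. a z^2 + b z + c = 0 with a = 0.52, b = 0.94, c = 1.
  Discriminant D = b^2 - 4ac = (0.94)^2 - 4*(0.52)*1 = 0.8836 - (2.08) = -1.1964.
  D < 0, so the roots are the complex-conjugate pair z = (-b +/- i sqrt(-D)) / (2a) = -0.9038 +/- 1.0517i.
  For a conjugate pair |z|^2 = z * conj(z) = (product of roots) = c/a = 1/(0.52) = 1.923077, so |z| = sqrt(1.923077) = 1.3868 for both roots.
Moduli of all roots: 1.2500, 1.3868, 1.3868.
All moduli strictly greater than 1? Yes.
Verdict: Invertible.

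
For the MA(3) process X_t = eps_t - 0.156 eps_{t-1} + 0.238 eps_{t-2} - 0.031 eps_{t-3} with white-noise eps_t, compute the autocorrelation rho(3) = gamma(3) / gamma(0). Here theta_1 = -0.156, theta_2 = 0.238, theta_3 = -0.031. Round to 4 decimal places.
\rho(3) = -0.0287

For an MA(q) process with theta_0 = 1, the autocovariance is
  gamma(k) = sigma^2 * sum_{i=0..q-k} theta_i * theta_{i+k},
and rho(k) = gamma(k) / gamma(0). Sigma^2 cancels.
  numerator   = (1)*(-0.031) = -0.031.
  denominator = (1)^2 + (-0.156)^2 + (0.238)^2 + (-0.031)^2 = 1.081941.
  rho(3) = -0.031 / 1.081941 = -0.0287.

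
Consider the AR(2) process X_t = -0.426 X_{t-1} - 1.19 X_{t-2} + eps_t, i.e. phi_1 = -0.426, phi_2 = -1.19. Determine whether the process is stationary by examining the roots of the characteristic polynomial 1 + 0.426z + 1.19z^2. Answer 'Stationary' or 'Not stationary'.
\text{Not stationary}

The AR(p) characteristic polynomial is P(z) = 1 + 0.426z + 1.19z^2.
Stationarity requires all roots to lie outside the unit circle, i.e. |z| > 1 for every root.
Set 1 + (0.426) z + (1.19) z^2 = 0, i.e. a z^2 + b z + c = 0 with a = 1.19, b = 0.426, c = 1.
Discriminant D = b^2 - 4ac = (0.426)^2 - 4*(1.19)*1 = 0.181476 - (4.76) = -4.578524.
D < 0, so the roots are the complex-conjugate pair z = (-b +/- i sqrt(-D)) / (2a) = -0.179 +/- 0.8991i.
For a conjugate pair |z|^2 = z * conj(z) = (product of roots) = c/a = 1/(1.19) = 0.840336, so |z| = sqrt(0.840336) = 0.9167 for both roots.
Moduli of all roots: 0.9167, 0.9167.
All moduli strictly greater than 1? No.
Verdict: Not stationary.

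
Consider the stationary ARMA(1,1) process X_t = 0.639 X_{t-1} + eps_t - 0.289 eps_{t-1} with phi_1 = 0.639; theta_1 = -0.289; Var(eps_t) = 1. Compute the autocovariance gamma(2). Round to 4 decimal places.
\gamma(2) = 0.3082

Multiply the model equation by X_{t-k} and take expectations. With theta_0 = psi_0 = 1 and psi_j the MA(infinity) weights, this gives
  gamma(k) - sum_i phi_i gamma(k-i) = c_k,
  c_k = sigma^2 * sum_{j=k..q} theta_j psi_{j-k}   (c_k = 0 for k > q),
using gamma(-m) = gamma(m).
psi-weights needed (psi_j = theta_j + sum_i phi_i psi_{j-i}):
  psi_1 = theta_1 + phi_1 = -0.289 + (0.639) = 0.35
Right-hand sides:
  c_0 = sigma^2 (1 + theta_1 psi_1) = 1 * (1 + (-0.289)(0.35)) = 1 * 0.89885 = 0.89885
  c_1 = sigma^2 theta_1 = 1 * (-0.289) = -0.289
  c_2 = 0
Equations for k = 0 and k = 1 (AR order 1):
  gamma(0) = phi_1 gamma(1) + c_0
  gamma(1) = phi_1 gamma(0) + c_1
Substituting the second into the first: gamma(0) (1 - phi_1^2) = c_0 + phi_1 c_1, so
  gamma(0) = (c_0 + phi_1 c_1) / (1 - phi_1^2) = (0.89885 + (0.639)(-0.289)) / (1 - (0.639)^2) = 0.714179 / 0.591679 = 1.207038.
  gamma(1) = phi_1 gamma(0) + c_1 = (0.639)(1.207038) + (-0.289) = 0.482297.
For k = 2 (> q): gamma(2) = phi_1 gamma(1) = (0.639)(0.482297) = 0.308188.
Therefore gamma(2) = 0.3082 (to 4 decimal places).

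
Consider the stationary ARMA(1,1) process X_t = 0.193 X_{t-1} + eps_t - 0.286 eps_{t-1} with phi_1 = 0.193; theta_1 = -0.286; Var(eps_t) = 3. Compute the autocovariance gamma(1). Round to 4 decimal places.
\gamma(1) = -0.2738

Multiply the model equation by X_{t-k} and take expectations. With theta_0 = psi_0 = 1 and psi_j the MA(infinity) weights, this gives
  gamma(k) - sum_i phi_i gamma(k-i) = c_k,
  c_k = sigma^2 * sum_{j=k..q} theta_j psi_{j-k}   (c_k = 0 for k > q),
using gamma(-m) = gamma(m).
psi-weights needed (psi_j = theta_j + sum_i phi_i psi_{j-i}):
  psi_1 = theta_1 + phi_1 = -0.286 + (0.193) = -0.093
Right-hand sides:
  c_0 = sigma^2 (1 + theta_1 psi_1) = 3 * (1 + (-0.286)(-0.093)) = 3 * 1.026598 = 3.079794
  c_1 = sigma^2 theta_1 = 3 * (-0.286) = -0.858
  c_2 = 0
Equations for k = 0 and k = 1 (AR order 1):
  gamma(0) = phi_1 gamma(1) + c_0
  gamma(1) = phi_1 gamma(0) + c_1
Substituting the second into the first: gamma(0) (1 - phi_1^2) = c_0 + phi_1 c_1, so
  gamma(0) = (c_0 + phi_1 c_1) / (1 - phi_1^2) = (3.079794 + (0.193)(-0.858)) / (1 - (0.193)^2) = 2.9142 / 0.962751 = 3.026951.
  gamma(1) = phi_1 gamma(0) + c_1 = (0.193)(3.026951) + (-0.858) = -0.273798.
Therefore gamma(1) = -0.2738 (to 4 decimal places).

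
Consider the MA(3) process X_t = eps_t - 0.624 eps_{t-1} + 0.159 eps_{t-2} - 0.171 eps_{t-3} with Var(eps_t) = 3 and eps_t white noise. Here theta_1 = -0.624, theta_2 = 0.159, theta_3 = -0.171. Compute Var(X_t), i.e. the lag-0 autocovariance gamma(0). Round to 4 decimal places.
\gamma(0) = 4.3317

For an MA(q) process X_t = eps_t + sum_i theta_i eps_{t-i} with
Var(eps_t) = sigma^2, the variance is
  gamma(0) = sigma^2 * (1 + sum_i theta_i^2).
  sum_i theta_i^2 = (-0.624)^2 + (0.159)^2 + (-0.171)^2 = 0.389376 + 0.025281 + 0.029241 = 0.443898.
  gamma(0) = 3 * (1 + 0.443898) = 3 * 1.443898 = 4.331694, which rounds to 4.3317.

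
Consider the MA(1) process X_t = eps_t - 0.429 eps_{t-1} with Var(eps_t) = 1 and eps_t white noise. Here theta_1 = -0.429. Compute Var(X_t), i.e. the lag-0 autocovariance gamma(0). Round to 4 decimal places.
\gamma(0) = 1.1840

For an MA(q) process X_t = eps_t + sum_i theta_i eps_{t-i} with
Var(eps_t) = sigma^2, the variance is
  gamma(0) = sigma^2 * (1 + sum_i theta_i^2).
  sum_i theta_i^2 = (-0.429)^2 = 0.184041.
  gamma(0) = 1 * (1 + 0.184041) = 1 * 1.184041 = 1.184041, which rounds to 1.1840.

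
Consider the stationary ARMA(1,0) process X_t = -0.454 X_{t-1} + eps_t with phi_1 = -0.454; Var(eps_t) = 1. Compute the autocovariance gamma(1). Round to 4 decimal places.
\gamma(1) = -0.5719

Multiply the model equation by X_{t-k} and take expectations. With theta_0 = psi_0 = 1 and psi_j the MA(infinity) weights, this gives
  gamma(k) - sum_i phi_i gamma(k-i) = c_k,
  c_k = sigma^2 * sum_{j=k..q} theta_j psi_{j-k}   (c_k = 0 for k > q),
using gamma(-m) = gamma(m).
Pure AR (q = 0): c_0 = sigma^2 = 1, c_k = 0 for k >= 1.
Equations for k = 0 and k = 1 (AR order 1):
  gamma(0) = phi_1 gamma(1) + c_0
  gamma(1) = phi_1 gamma(0) + c_1
Substituting the second into the first: gamma(0) (1 - phi_1^2) = c_0 + phi_1 c_1, so
  gamma(0) = c_0 / (1 - phi_1^2) = 1 / (1 - (-0.454)^2) = 1 / 0.793884 = 1.25963.
  gamma(1) = phi_1 gamma(0) = (-0.454)(1.25963) = -0.571872.
Therefore gamma(1) = -0.5719 (to 4 decimal places).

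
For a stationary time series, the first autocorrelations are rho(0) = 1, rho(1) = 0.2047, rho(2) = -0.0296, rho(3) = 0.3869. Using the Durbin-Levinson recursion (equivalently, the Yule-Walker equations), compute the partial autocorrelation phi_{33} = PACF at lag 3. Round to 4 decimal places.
\phi_{33} = 0.4290

The PACF at lag k is phi_{kk}, the last component of the solution
to the Yule-Walker system G_k phi = r_k where
  (G_k)_{ij} = rho(|i - j|), (r_k)_i = rho(i), i,j = 1..k.
Equivalently, Durbin-Levinson gives phi_{kk} iteratively:
  phi_{11} = rho(1)
  phi_{kk} = [rho(k) - sum_{j=1..k-1} phi_{k-1,j} rho(k-j)]
            / [1 - sum_{j=1..k-1} phi_{k-1,j} rho(j)],
  phi_{k,j} = phi_{k-1,j} - phi_{kk} phi_{k-1,k-j},  j = 1..k-1.
Step k = 1:
  phi_11 = rho(1) = 0.2047.
Step k = 2:
  phi_22 = [rho(2) - phi_11 rho(1)] / [1 - phi_11 rho(1)] = [-0.0296 - (0.2047)(0.2047)] / [1 - (0.2047)(0.2047)]
         = -0.07150209 / 0.95809791 = -0.074629.
  Update: phi_21 = phi_11 - phi_22 phi_11 = 0.2047 - (-0.074629)(0.2047) = 0.219977.
Step k = 3:
  phi_33 = [rho(3) - phi_21 rho(2) - phi_22 rho(1)] / [1 - phi_21 rho(1) - phi_22 rho(2)]
    numerator   = 0.3869 - (0.219977)(-0.0296) - (-0.074629)(0.2047) = 0.40868791
    denominator = 1 - (0.219977)(0.2047) - (-0.074629)(-0.0296) = 0.95276177
  phi_33 = 0.40868791 / 0.95276177 = 0.429.
Therefore phi_{33} = 0.4290.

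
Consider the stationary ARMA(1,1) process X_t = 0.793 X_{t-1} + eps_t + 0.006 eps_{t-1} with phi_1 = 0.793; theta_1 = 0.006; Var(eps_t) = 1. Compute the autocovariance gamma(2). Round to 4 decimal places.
\gamma(2) = 1.7153

Multiply the model equation by X_{t-k} and take expectations. With theta_0 = psi_0 = 1 and psi_j the MA(infinity) weights, this gives
  gamma(k) - sum_i phi_i gamma(k-i) = c_k,
  c_k = sigma^2 * sum_{j=k..q} theta_j psi_{j-k}   (c_k = 0 for k > q),
using gamma(-m) = gamma(m).
psi-weights needed (psi_j = theta_j + sum_i phi_i psi_{j-i}):
  psi_1 = theta_1 + phi_1 = 0.006 + (0.793) = 0.799
Right-hand sides:
  c_0 = sigma^2 (1 + theta_1 psi_1) = 1 * (1 + (0.006)(0.799)) = 1 * 1.004794 = 1.004794
  c_1 = sigma^2 theta_1 = 1 * (0.006) = 0.006
  c_2 = 0
Equations for k = 0 and k = 1 (AR order 1):
  gamma(0) = phi_1 gamma(1) + c_0
  gamma(1) = phi_1 gamma(0) + c_1
Substituting the second into the first: gamma(0) (1 - phi_1^2) = c_0 + phi_1 c_1, so
  gamma(0) = (c_0 + phi_1 c_1) / (1 - phi_1^2) = (1.004794 + (0.793)(0.006)) / (1 - (0.793)^2) = 1.009552 / 0.371151 = 2.720057.
  gamma(1) = phi_1 gamma(0) + c_1 = (0.793)(2.720057) + (0.006) = 2.163005.
For k = 2 (> q): gamma(2) = phi_1 gamma(1) = (0.793)(2.163005) = 1.715263.
Therefore gamma(2) = 1.7153 (to 4 decimal places).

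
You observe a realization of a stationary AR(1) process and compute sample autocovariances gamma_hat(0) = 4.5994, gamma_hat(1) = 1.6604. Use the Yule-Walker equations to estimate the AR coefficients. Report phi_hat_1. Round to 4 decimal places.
\hat\phi_{1} = 0.3610

The Yule-Walker equations for an AR(p) process read, in matrix form,
  Gamma_p phi = r_p,   with   (Gamma_p)_{ij} = gamma(|i - j|),
                       (r_p)_i = gamma(i),   i,j = 1..p.
Substitute the sample gammas (Toeplitz matrix and right-hand side of size 1):
  Gamma_p = [[4.5994]]
  r_p     = [1.6604]
With p = 1 this is the single equation gamma(0) phi_1 = gamma(1):
  phi_hat_1 = gamma(1) / gamma(0) = 1.6604 / 4.5994 = 0.3610.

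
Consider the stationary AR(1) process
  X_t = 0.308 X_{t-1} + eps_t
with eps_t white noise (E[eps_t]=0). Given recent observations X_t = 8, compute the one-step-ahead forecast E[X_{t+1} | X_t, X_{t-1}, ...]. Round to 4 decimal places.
E[X_{t+1} \mid \mathcal F_t] = 2.4640

For an AR(p) model X_t = c + sum_i phi_i X_{t-i} + eps_t, the
one-step-ahead conditional mean is
  E[X_{t+1} | X_t, ...] = c + sum_i phi_i X_{t+1-i}.
Substitute known values:
  E[X_{t+1} | ...] = (0.308) * (8)
                   = 2.4640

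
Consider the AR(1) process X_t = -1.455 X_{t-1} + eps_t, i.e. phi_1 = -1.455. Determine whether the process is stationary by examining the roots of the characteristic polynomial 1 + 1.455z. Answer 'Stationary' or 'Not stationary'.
\text{Not stationary}

The AR(p) characteristic polynomial is P(z) = 1 + 1.455z.
Stationarity requires all roots to lie outside the unit circle, i.e. |z| > 1 for every root.
This is linear in z: 1 + (1.455) z = 0  =>  z = -1/(1.455) = -0.687285,  |z| = 0.687285.
Moduli of all roots: 0.6873.
All moduli strictly greater than 1? No.
Verdict: Not stationary.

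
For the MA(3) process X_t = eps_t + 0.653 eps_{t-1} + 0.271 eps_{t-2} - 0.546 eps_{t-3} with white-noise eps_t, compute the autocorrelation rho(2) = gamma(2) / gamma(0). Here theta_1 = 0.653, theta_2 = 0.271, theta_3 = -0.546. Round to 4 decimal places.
\rho(2) = -0.0476

For an MA(q) process with theta_0 = 1, the autocovariance is
  gamma(k) = sigma^2 * sum_{i=0..q-k} theta_i * theta_{i+k},
and rho(k) = gamma(k) / gamma(0). Sigma^2 cancels.
  numerator   = (1)*(0.271) + (0.653)*(-0.546) = -0.085538.
  denominator = (1)^2 + (0.653)^2 + (0.271)^2 + (-0.546)^2 = 1.797966.
  rho(2) = -0.085538 / 1.797966 = -0.0476.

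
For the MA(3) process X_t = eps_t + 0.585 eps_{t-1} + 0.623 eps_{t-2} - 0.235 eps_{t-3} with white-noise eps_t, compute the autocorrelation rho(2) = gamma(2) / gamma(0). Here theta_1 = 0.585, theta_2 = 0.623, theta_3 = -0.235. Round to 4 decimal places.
\rho(2) = 0.2719

For an MA(q) process with theta_0 = 1, the autocovariance is
  gamma(k) = sigma^2 * sum_{i=0..q-k} theta_i * theta_{i+k},
and rho(k) = gamma(k) / gamma(0). Sigma^2 cancels.
  numerator   = (1)*(0.623) + (0.585)*(-0.235) = 0.485525.
  denominator = (1)^2 + (0.585)^2 + (0.623)^2 + (-0.235)^2 = 1.785579.
  rho(2) = 0.485525 / 1.785579 = 0.2719.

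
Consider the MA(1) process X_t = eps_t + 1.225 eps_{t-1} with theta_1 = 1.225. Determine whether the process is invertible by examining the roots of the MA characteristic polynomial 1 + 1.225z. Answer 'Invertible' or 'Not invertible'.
\text{Not invertible}

The MA(q) characteristic polynomial is P(z) = 1 + 1.225z.
Invertibility requires all roots to lie outside the unit circle, i.e. |z| > 1 for every root.
This is linear in z: 1 + (1.225) z = 0  =>  z = -1/(1.225) = -0.816327,  |z| = 0.816327.
Moduli of all roots: 0.8163.
All moduli strictly greater than 1? No.
Verdict: Not invertible.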